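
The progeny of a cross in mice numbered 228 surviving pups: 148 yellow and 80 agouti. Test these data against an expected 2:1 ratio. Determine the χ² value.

0.316

Under the 2:1 hypothesis (Σ ratio = 3, N = 228):
  yellow: 228 × 2/3 = 152
  agouti: 228 × 1/3 = 76
χ² = Σ (O − E)² / E
  yellow: (148 − 152)² / 152 = 0.1053
  agouti: (80 − 76)² / 76 = 0.2105
χ² = 0.1053 + 0.2105 = 0.3158 ≈ 0.316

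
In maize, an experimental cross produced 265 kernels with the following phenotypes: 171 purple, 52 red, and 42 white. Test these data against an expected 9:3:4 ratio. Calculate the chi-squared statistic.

12.213

Total ratio parts = 16. Expected numbers out of 265:
  purple: 265 × 9/16 = 149.0625
  red: 265 × 3/16 = 49.6875
  white: 265 × 4/16 = 66.25
χ² = Σ (O − E)² / E
  purple: (171 − 149.0625)² / 149.0625 = 3.2285
  red: (52 − 49.6875)² / 49.6875 = 0.1076
  white: (42 − 66.25)² / 66.25 = 8.8764
χ² = 3.2285 + 0.1076 + 8.8764 = 12.2125 ≈ 12.213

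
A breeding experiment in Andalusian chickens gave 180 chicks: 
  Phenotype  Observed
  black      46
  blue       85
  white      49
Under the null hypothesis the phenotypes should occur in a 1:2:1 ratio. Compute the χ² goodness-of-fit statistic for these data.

Total ratio parts = 4. Expected numbers out of 180:
  black: 180 × 1/4 = 45
  blue: 180 × 2/4 = 90
  white: 180 × 1/4 = 45
χ² = Σ (O − E)² / E
  black: (46 − 45)² / 45 = 0.0222
  blue: (85 − 90)² / 90 = 0.2778
  white: (49 − 45)² / 45 = 0.3556
χ² = 0.0222 + 0.2778 + 0.3556 = 0.6556 ≈ 0.656

0.656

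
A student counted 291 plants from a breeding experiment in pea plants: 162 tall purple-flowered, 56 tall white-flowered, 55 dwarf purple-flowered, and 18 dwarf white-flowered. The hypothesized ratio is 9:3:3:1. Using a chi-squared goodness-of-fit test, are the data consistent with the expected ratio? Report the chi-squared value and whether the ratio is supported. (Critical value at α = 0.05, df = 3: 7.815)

Expected counts for N = 291 under a 9:3:3:1 ratio (total parts = 16):
  tall purple-flowered: 291 × 9/16 = 163.6875
  tall white-flowered: 291 × 3/16 = 54.5625
  dwarf purple-flowered: 291 × 3/16 = 54.5625
  dwarf white-flowered: 291 × 1/16 = 18.1875
χ² = Σ (O − E)² / E
  tall purple-flowered: (162 − 163.6875)² / 163.6875 = 0.0174
  tall white-flowered: (56 − 54.5625)² / 54.5625 = 0.0379
  dwarf purple-flowered: (55 − 54.5625)² / 54.5625 = 0.0035
  dwarf white-flowered: (18 − 18.1875)² / 18.1875 = 0.0019
χ² = 0.0174 + 0.0379 + 0.0035 + 0.0019 = 0.0607 ≈ 0.061
Degrees of freedom = 4 − 1 = 3; critical value at α = 0.05 is 7.815.
Since 0.061 < 7.815, we fail to reject the null hypothesis — the data are consistent with the 9:3:3:1 ratio.

0.061; consistent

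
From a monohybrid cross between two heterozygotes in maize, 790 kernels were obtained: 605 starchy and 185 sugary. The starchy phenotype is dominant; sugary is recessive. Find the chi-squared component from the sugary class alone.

0.791

For a monohybrid cross between heterozygotes with complete dominance, the expected phenotypic ratio is 3:1.
Under the 3:1 hypothesis (Σ ratio = 4, N = 790):
  starchy: 790 × 3/4 = 592.5
  sugary: 790 × 1/4 = 197.5
Contribution of sugary: (185 − 197.5)² / 197.5 = 0.7911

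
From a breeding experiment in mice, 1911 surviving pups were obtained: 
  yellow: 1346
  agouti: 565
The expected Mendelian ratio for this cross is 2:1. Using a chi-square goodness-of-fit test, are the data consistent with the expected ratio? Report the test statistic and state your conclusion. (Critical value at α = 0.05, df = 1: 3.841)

12.207; not consistent

Total ratio parts = 3. Expected numbers out of 1911:
  yellow: 1911 × 2/3 = 1274
  agouti: 1911 × 1/3 = 637
χ² = Σ (O − E)² / E
  yellow: (1346 − 1274)² / 1274 = 4.0691
  agouti: (565 − 637)² / 637 = 8.1381
χ² = 4.0691 + 8.1381 = 12.2072 ≈ 12.207
Degrees of freedom = 2 − 1 = 1; critical value at α = 0.05 is 3.841.
Since 12.207 > 3.841, we reject the null hypothesis — the data do not fit the 2:1 ratio.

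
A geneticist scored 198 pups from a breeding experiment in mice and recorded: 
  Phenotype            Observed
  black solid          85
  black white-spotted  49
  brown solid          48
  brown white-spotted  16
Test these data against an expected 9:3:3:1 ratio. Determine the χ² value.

The 9:3:3:1 ratio has 16 parts, so with N = 198 the expected counts are:
  black solid: 198 × 9/16 = 111.375
  black white-spotted: 198 × 3/16 = 37.125
  brown solid: 198 × 3/16 = 37.125
  brown white-spotted: 198 × 1/16 = 12.375
χ² = Σ (O − E)² / E
  black solid: (85 − 111.375)² / 111.375 = 6.2459
  black white-spotted: (49 − 37.125)² / 37.125 = 3.7984
  brown solid: (48 − 37.125)² / 37.125 = 3.1856
  brown white-spotted: (16 − 12.375)² / 12.375 = 1.0619
χ² = 6.2459 + 3.7984 + 3.1856 + 1.0619 = 14.2918 ≈ 14.292

14.292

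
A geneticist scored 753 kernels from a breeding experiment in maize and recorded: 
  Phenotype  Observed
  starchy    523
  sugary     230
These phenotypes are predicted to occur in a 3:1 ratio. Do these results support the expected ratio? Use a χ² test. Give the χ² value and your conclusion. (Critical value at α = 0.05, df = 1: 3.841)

Under the 3:1 hypothesis (Σ ratio = 4, N = 753):
  starchy: 753 × 3/4 = 564.75
  sugary: 753 × 1/4 = 188.25
χ² = Σ (O − E)² / E
  starchy: (523 − 564.75)² / 564.75 = 3.0864
  sugary: (230 − 188.25)² / 188.25 = 9.2593
χ² = 3.0864 + 9.2593 = 12.3457 ≈ 12.346
Degrees of freedom = 2 − 1 = 1; critical value at α = 0.05 is 3.841.
Since 12.346 > 3.841, we reject the null hypothesis — the data do not fit the 3:1 ratio.

12.346; not consistent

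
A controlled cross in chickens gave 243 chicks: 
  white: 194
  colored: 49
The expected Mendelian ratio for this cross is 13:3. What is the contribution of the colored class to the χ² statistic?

The 13:3 ratio has 16 parts, so with N = 243 the expected counts are:
  white: 243 × 13/16 = 197.4375
  colored: 243 × 3/16 = 45.5625
Contribution of colored: (49 − 45.5625)² / 45.5625 = 0.2593

0.259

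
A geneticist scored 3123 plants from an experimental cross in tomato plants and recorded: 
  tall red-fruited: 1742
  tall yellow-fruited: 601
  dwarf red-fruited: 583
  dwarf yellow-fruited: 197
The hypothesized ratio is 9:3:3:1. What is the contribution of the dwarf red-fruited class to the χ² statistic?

Expected counts for N = 3123 under a 9:3:3:1 ratio (total parts = 16):
  tall red-fruited: 3123 × 9/16 = 1756.6875
  tall yellow-fruited: 3123 × 3/16 = 585.5625
  dwarf red-fruited: 3123 × 3/16 = 585.5625
  dwarf yellow-fruited: 3123 × 1/16 = 195.1875
Contribution of dwarf red-fruited: (583 − 585.5625)² / 585.5625 = 0.0112

0.011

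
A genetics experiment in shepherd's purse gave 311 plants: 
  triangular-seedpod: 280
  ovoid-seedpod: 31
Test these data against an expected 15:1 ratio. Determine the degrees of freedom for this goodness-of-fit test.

1

A goodness-of-fit test with 2 phenotype classes has df = 2 − 1 = 1.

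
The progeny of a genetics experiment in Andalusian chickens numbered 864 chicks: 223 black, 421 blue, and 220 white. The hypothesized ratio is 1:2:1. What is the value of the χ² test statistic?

0.581

Under the 1:2:1 hypothesis (Σ ratio = 4, N = 864):
  black: 864 × 1/4 = 216
  blue: 864 × 2/4 = 432
  white: 864 × 1/4 = 216
χ² = Σ (O − E)² / E
  black: (223 − 216)² / 216 = 0.2269
  blue: (421 − 432)² / 432 = 0.2801
  white: (220 − 216)² / 216 = 0.0741
χ² = 0.2269 + 0.2801 + 0.0741 = 0.5811 ≈ 0.581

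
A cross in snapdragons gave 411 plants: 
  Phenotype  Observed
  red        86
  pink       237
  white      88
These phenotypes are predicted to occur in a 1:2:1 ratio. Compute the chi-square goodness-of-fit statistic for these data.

Total ratio parts = 4. Expected numbers out of 411:
  red: 411 × 1/4 = 102.75
  pink: 411 × 2/4 = 205.5
  white: 411 × 1/4 = 102.75
χ² = Σ (O − E)² / E
  red: (86 − 102.75)² / 102.75 = 2.7305
  pink: (237 − 205.5)² / 205.5 = 4.8285
  white: (88 − 102.75)² / 102.75 = 2.1174
χ² = 2.7305 + 4.8285 + 2.1174 = 9.6764 ≈ 9.676

9.676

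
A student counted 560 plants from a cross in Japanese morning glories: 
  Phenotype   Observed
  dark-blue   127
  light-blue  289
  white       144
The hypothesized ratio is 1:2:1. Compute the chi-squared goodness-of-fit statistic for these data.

Under the 1:2:1 hypothesis (Σ ratio = 4, N = 560):
  dark-blue: 560 × 1/4 = 140
  light-blue: 560 × 2/4 = 280
  white: 560 × 1/4 = 140
χ² = Σ (O − E)² / E
  dark-blue: (127 − 140)² / 140 = 1.2071
  light-blue: (289 − 280)² / 280 = 0.2893
  white: (144 − 140)² / 140 = 0.1143
χ² = 1.2071 + 0.2893 + 0.1143 = 1.6107 ≈ 1.611

1.611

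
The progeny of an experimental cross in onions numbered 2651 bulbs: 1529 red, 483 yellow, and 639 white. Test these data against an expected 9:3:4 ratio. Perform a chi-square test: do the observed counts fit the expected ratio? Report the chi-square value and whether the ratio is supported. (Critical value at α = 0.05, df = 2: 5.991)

Expected counts for N = 2651 under a 9:3:4 ratio (total parts = 16):
  red: 2651 × 9/16 = 1491.1875
  yellow: 2651 × 3/16 = 497.0625
  white: 2651 × 4/16 = 662.75
χ² = Σ (O − E)² / E
  red: (1529 − 1491.1875)² / 1491.1875 = 0.9588
  yellow: (483 − 497.0625)² / 497.0625 = 0.3978
  white: (639 − 662.75)² / 662.75 = 0.8511
χ² = 0.9588 + 0.3978 + 0.8511 = 2.2077 ≈ 2.208
Degrees of freedom = 3 − 1 = 2; critical value at α = 0.05 is 5.991.
Since 2.208 < 5.991, we fail to reject the null hypothesis — the data are consistent with the 9:3:4 ratio.

2.208; consistent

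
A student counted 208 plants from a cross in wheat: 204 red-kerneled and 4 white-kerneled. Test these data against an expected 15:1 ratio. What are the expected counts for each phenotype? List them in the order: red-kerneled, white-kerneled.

195, 13

Expected counts for N = 208 under a 15:1 ratio (total parts = 16):
  red-kerneled: 208 × 15/16 = 195
  white-kerneled: 208 × 1/16 = 13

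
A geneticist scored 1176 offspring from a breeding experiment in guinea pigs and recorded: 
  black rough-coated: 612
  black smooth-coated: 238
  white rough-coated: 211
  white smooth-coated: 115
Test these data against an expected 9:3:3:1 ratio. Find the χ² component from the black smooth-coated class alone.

1.389

Expected counts for N = 1176 under a 9:3:3:1 ratio (total parts = 16):
  black rough-coated: 1176 × 9/16 = 661.5
  black smooth-coated: 1176 × 3/16 = 220.5
  white rough-coated: 1176 × 3/16 = 220.5
  white smooth-coated: 1176 × 1/16 = 73.5
Contribution of black smooth-coated: (238 − 220.5)² / 220.5 = 1.3889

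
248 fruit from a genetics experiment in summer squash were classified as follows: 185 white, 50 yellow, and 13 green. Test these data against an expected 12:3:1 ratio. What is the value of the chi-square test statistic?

0.672

Total ratio parts = 16. Expected numbers out of 248:
  white: 248 × 12/16 = 186
  yellow: 248 × 3/16 = 46.5
  green: 248 × 1/16 = 15.5
χ² = Σ (O − E)² / E
  white: (185 − 186)² / 186 = 0.0054
  yellow: (50 − 46.5)² / 46.5 = 0.2634
  green: (13 − 15.5)² / 15.5 = 0.4032
χ² = 0.0054 + 0.2634 + 0.4032 = 0.672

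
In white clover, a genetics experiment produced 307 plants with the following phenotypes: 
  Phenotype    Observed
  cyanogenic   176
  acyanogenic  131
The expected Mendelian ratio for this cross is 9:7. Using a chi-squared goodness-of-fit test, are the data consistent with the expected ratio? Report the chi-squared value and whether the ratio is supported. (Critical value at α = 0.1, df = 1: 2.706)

0.145; consistent

The 9:7 ratio has 16 parts, so with N = 307 the expected counts are:
  cyanogenic: 307 × 9/16 = 172.6875
  acyanogenic: 307 × 7/16 = 134.3125
χ² = Σ (O − E)² / E
  cyanogenic: (176 − 172.6875)² / 172.6875 = 0.0635
  acyanogenic: (131 − 134.3125)² / 134.3125 = 0.0817
χ² = 0.0635 + 0.0817 = 0.1452 ≈ 0.145
Degrees of freedom = 2 − 1 = 1; critical value at α = 0.1 is 2.706.
Since 0.145 < 2.706, we fail to reject the null hypothesis — the data are consistent with the 9:7 ratio.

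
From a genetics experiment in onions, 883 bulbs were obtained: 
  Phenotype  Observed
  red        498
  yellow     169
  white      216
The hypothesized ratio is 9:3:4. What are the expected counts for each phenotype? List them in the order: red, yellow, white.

The 9:3:4 ratio has 16 parts, so with N = 883 the expected counts are:
  red: 883 × 9/16 = 496.6875
  yellow: 883 × 3/16 = 165.5625
  white: 883 × 4/16 = 220.75

496.6875, 165.5625, 220.75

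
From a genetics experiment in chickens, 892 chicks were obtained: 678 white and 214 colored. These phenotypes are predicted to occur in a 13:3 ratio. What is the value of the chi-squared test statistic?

Total ratio parts = 16. Expected numbers out of 892:
  white: 892 × 13/16 = 724.75
  colored: 892 × 3/16 = 167.25
χ² = Σ (O − E)² / E
  white: (678 − 724.75)² / 724.75 = 3.0156
  colored: (214 − 167.25)² / 167.25 = 13.0676
χ² = 3.0156 + 13.0676 = 16.0832 ≈ 16.083

16.083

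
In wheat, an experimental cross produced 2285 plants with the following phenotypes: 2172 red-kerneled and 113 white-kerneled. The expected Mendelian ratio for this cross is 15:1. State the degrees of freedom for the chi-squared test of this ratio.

A goodness-of-fit test with 2 phenotype classes has df = 2 − 1 = 1.

1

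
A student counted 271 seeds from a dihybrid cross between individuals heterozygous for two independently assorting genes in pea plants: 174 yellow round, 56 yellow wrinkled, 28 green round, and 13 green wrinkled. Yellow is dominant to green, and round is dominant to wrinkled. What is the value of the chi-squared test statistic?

14.737

A dihybrid F₂ with independent assortment and complete dominance at both loci gives a 9:3:3:1 phenotypic ratio.
The 9:3:3:1 ratio has 16 parts, so with N = 271 the expected counts are:
  yellow round: 271 × 9/16 = 152.4375
  yellow wrinkled: 271 × 3/16 = 50.8125
  green round: 271 × 3/16 = 50.8125
  green wrinkled: 271 × 1/16 = 16.9375
χ² = Σ (O − E)² / E
  yellow round: (174 − 152.4375)² / 152.4375 = 3.0500
  yellow wrinkled: (56 − 50.8125)² / 50.8125 = 0.5296
  green round: (28 − 50.8125)² / 50.8125 = 10.2418
  green wrinkled: (13 − 16.9375)² / 16.9375 = 0.9154
χ² = 3.0500 + 0.5296 + 10.2418 + 0.9154 = 14.7368 ≈ 14.737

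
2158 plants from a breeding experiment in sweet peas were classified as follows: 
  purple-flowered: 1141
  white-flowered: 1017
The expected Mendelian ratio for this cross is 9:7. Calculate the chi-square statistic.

Under the 9:7 hypothesis (Σ ratio = 16, N = 2158):
  purple-flowered: 2158 × 9/16 = 1213.875
  white-flowered: 2158 × 7/16 = 944.125
χ² = Σ (O − E)² / E
  purple-flowered: (1141 − 1213.875)² / 1213.875 = 4.3751
  white-flowered: (1017 − 944.125)² / 944.125 = 5.6251
χ² = 4.3751 + 5.6251 = 10.0002 ≈ 10.000

10.000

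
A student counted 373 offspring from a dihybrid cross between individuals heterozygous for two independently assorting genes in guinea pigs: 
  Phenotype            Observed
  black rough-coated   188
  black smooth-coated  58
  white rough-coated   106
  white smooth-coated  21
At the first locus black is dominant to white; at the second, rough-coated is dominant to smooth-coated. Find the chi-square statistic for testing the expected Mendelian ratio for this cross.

A dihybrid F₂ with independent assortment and complete dominance at both loci gives a 9:3:3:1 phenotypic ratio.
The 9:3:3:1 ratio has 16 parts, so with N = 373 the expected counts are:
  black rough-coated: 373 × 9/16 = 209.8125
  black smooth-coated: 373 × 3/16 = 69.9375
  white rough-coated: 373 × 3/16 = 69.9375
  white smooth-coated: 373 × 1/16 = 23.3125
χ² = Σ (O − E)² / E
  black rough-coated: (188 − 209.8125)² / 209.8125 = 2.2677
  black smooth-coated: (58 − 69.9375)² / 69.9375 = 2.0376
  white rough-coated: (106 − 69.9375)² / 69.9375 = 18.5952
  white smooth-coated: (21 − 23.3125)² / 23.3125 = 0.2294
χ² = 2.2677 + 2.0376 + 18.5952 + 0.2294 = 23.1299 ≈ 23.130

23.130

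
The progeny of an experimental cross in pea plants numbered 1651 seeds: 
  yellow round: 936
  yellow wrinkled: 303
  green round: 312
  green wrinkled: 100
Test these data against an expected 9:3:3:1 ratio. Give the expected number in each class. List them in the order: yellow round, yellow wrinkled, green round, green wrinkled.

Expected counts for N = 1651 under a 9:3:3:1 ratio (total parts = 16):
  yellow round: 1651 × 9/16 = 928.6875
  yellow wrinkled: 1651 × 3/16 = 309.5625
  green round: 1651 × 3/16 = 309.5625
  green wrinkled: 1651 × 1/16 = 103.1875

928.6875, 309.5625, 309.5625, 103.1875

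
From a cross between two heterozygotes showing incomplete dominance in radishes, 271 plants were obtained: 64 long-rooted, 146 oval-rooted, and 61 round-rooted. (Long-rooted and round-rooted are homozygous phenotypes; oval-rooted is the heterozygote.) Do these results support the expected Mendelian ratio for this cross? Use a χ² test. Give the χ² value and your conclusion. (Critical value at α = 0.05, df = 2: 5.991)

1.694; consistent

With incomplete dominance, a heterozygote × heterozygote cross gives a 1:2:1 phenotypic ratio.
Expected counts for N = 271 under a 1:2:1 ratio (total parts = 4):
  long-rooted: 271 × 1/4 = 67.75
  oval-rooted: 271 × 2/4 = 135.5
  round-rooted: 271 × 1/4 = 67.75
χ² = Σ (O − E)² / E
  long-rooted: (64 − 67.75)² / 67.75 = 0.2076
  oval-rooted: (146 − 135.5)² / 135.5 = 0.8137
  round-rooted: (61 − 67.75)² / 67.75 = 0.6725
χ² = 0.2076 + 0.8137 + 0.6725 = 1.6938 ≈ 1.694
Degrees of freedom = 3 − 1 = 2; critical value at α = 0.05 is 5.991.
Since 1.694 < 5.991, we fail to reject the null hypothesis — the data are consistent with the 1:2:1 ratio.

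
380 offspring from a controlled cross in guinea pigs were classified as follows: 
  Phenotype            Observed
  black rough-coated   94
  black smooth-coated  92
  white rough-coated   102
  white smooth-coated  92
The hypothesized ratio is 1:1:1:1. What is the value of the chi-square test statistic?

0.716

The 1:1:1:1 ratio has 4 parts, so with N = 380 the expected counts are:
  black rough-coated: 380 × 1/4 = 95
  black smooth-coated: 380 × 1/4 = 95
  white rough-coated: 380 × 1/4 = 95
  white smooth-coated: 380 × 1/4 = 95
χ² = Σ (O − E)² / E
  black rough-coated: (94 − 95)² / 95 = 0.0105
  black smooth-coated: (92 − 95)² / 95 = 0.0947
  white rough-coated: (102 − 95)² / 95 = 0.5158
  white smooth-coated: (92 − 95)² / 95 = 0.0947
χ² = 0.0105 + 0.0947 + 0.5158 + 0.0947 = 0.7157 ≈ 0.716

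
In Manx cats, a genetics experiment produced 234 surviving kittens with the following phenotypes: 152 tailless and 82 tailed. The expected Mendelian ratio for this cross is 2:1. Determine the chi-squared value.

0.308

Expected counts for N = 234 under a 2:1 ratio (total parts = 3):
  tailless: 234 × 2/3 = 156
  tailed: 234 × 1/3 = 78
χ² = Σ (O − E)² / E
  tailless: (152 − 156)² / 156 = 0.1026
  tailed: (82 − 78)² / 78 = 0.2051
χ² = 0.1026 + 0.2051 = 0.3077 ≈ 0.308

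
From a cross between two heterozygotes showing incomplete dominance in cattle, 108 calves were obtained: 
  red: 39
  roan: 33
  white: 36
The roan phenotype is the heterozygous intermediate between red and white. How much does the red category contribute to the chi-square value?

With incomplete dominance, a heterozygote × heterozygote cross gives a 1:2:1 phenotypic ratio.
The 1:2:1 ratio has 4 parts, so with N = 108 the expected counts are:
  red: 108 × 1/4 = 27
  roan: 108 × 2/4 = 54
  white: 108 × 1/4 = 27
Contribution of red: (39 − 27)² / 27 = 5.3333

5.333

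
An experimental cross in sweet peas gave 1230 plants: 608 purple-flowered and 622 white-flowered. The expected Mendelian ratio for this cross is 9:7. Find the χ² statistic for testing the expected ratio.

23.241

Expected counts for N = 1230 under a 9:7 ratio (total parts = 16):
  purple-flowered: 1230 × 9/16 = 691.875
  white-flowered: 1230 × 7/16 = 538.125
χ² = Σ (O − E)² / E
  purple-flowered: (608 − 691.875)² / 691.875 = 10.1680
  white-flowered: (622 − 538.125)² / 538.125 = 13.0732
χ² = 10.1680 + 13.0732 = 23.2412 ≈ 23.241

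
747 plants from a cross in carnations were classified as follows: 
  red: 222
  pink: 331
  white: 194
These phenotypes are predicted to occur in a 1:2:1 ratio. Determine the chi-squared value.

The 1:2:1 ratio has 4 parts, so with N = 747 the expected counts are:
  red: 747 × 1/4 = 186.75
  pink: 747 × 2/4 = 373.5
  white: 747 × 1/4 = 186.75
χ² = Σ (O − E)² / E
  red: (222 − 186.75)² / 186.75 = 6.6536
  pink: (331 − 373.5)² / 373.5 = 4.8360
  white: (194 − 186.75)² / 186.75 = 0.2815
χ² = 6.6536 + 4.8360 + 0.2815 = 11.7711 ≈ 11.771

11.771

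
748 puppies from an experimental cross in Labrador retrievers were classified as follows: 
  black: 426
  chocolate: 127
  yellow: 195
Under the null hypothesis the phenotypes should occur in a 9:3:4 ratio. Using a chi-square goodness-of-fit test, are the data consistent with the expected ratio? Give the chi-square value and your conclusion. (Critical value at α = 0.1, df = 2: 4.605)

The 9:3:4 ratio has 16 parts, so with N = 748 the expected counts are:
  black: 748 × 9/16 = 420.75
  chocolate: 748 × 3/16 = 140.25
  yellow: 748 × 4/16 = 187
χ² = Σ (O − E)² / E
  black: (426 − 420.75)² / 420.75 = 0.0655
  chocolate: (127 − 140.25)² / 140.25 = 1.2518
  yellow: (195 − 187)² / 187 = 0.3422
χ² = 0.0655 + 1.2518 + 0.3422 = 1.6595 ≈ 1.660
Degrees of freedom = 3 − 1 = 2; critical value at α = 0.1 is 4.605.
Since 1.660 < 4.605, we fail to reject the null hypothesis — the data are consistent with the 9:3:4 ratio.

1.660; consistent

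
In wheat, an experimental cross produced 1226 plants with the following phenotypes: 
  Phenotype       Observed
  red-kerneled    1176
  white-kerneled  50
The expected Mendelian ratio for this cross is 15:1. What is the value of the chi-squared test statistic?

Under the 15:1 hypothesis (Σ ratio = 16, N = 1226):
  red-kerneled: 1226 × 15/16 = 1149.375
  white-kerneled: 1226 × 1/16 = 76.625
χ² = Σ (O − E)² / E
  red-kerneled: (1176 − 1149.375)² / 1149.375 = 0.6168
  white-kerneled: (50 − 76.625)² / 76.625 = 9.2514
χ² = 0.6168 + 9.2514 = 9.8682 ≈ 9.868

9.868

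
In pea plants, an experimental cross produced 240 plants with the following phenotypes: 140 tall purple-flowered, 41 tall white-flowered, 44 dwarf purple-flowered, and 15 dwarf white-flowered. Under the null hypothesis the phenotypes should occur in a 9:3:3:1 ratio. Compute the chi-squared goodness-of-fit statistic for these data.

Expected counts for N = 240 under a 9:3:3:1 ratio (total parts = 16):
  tall purple-flowered: 240 × 9/16 = 135
  tall white-flowered: 240 × 3/16 = 45
  dwarf purple-flowered: 240 × 3/16 = 45
  dwarf white-flowered: 240 × 1/16 = 15
χ² = Σ (O − E)² / E
  tall purple-flowered: (140 − 135)² / 135 = 0.1852
  tall white-flowered: (41 − 45)² / 45 = 0.3556
  dwarf purple-flowered: (44 − 45)² / 45 = 0.0222
  dwarf white-flowered: (15 − 15)² / 15 = 0.0000
χ² = 0.1852 + 0.3556 + 0.0222 + 0.0000 = 0.563

0.563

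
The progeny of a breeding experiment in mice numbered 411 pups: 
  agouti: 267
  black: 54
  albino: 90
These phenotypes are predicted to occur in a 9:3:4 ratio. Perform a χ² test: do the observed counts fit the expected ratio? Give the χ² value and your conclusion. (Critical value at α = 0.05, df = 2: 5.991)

14.032; not consistent

Under the 9:3:4 hypothesis (Σ ratio = 16, N = 411):
  agouti: 411 × 9/16 = 231.1875
  black: 411 × 3/16 = 77.0625
  albino: 411 × 4/16 = 102.75
χ² = Σ (O − E)² / E
  agouti: (267 − 231.1875)² / 231.1875 = 5.5476
  black: (54 − 77.0625)² / 77.0625 = 6.9019
  albino: (90 − 102.75)² / 102.75 = 1.5821
χ² = 5.5476 + 6.9019 + 1.5821 = 14.0316 ≈ 14.032
Degrees of freedom = 3 − 1 = 2; critical value at α = 0.05 is 5.991.
Since 14.032 > 5.991, we reject the null hypothesis — the data do not fit the 9:3:4 ratio.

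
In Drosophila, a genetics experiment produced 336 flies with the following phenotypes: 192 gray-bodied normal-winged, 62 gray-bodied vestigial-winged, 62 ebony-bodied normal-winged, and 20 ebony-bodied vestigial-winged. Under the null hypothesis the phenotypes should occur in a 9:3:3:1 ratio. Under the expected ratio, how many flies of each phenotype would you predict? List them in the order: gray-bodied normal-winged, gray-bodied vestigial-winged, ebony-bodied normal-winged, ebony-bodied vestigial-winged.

189, 63, 63, 21

Expected counts for N = 336 under a 9:3:3:1 ratio (total parts = 16):
  gray-bodied normal-winged: 336 × 9/16 = 189
  gray-bodied vestigial-winged: 336 × 3/16 = 63
  ebony-bodied normal-winged: 336 × 3/16 = 63
  ebony-bodied vestigial-winged: 336 × 1/16 = 21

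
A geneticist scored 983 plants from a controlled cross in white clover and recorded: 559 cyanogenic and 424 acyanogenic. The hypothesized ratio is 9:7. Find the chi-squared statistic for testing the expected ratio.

0.152

The 9:7 ratio has 16 parts, so with N = 983 the expected counts are:
  cyanogenic: 983 × 9/16 = 552.9375
  acyanogenic: 983 × 7/16 = 430.0625
χ² = Σ (O − E)² / E
  cyanogenic: (559 − 552.9375)² / 552.9375 = 0.0665
  acyanogenic: (424 − 430.0625)² / 430.0625 = 0.0855
χ² = 0.0665 + 0.0855 = 0.152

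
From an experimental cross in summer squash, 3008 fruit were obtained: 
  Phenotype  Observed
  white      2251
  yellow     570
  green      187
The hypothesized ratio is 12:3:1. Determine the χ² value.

Under the 12:3:1 hypothesis (Σ ratio = 16, N = 3008):
  white: 3008 × 12/16 = 2256
  yellow: 3008 × 3/16 = 564
  green: 3008 × 1/16 = 188
χ² = Σ (O − E)² / E
  white: (2251 − 2256)² / 2256 = 0.0111
  yellow: (570 − 564)² / 564 = 0.0638
  green: (187 − 188)² / 188 = 0.0053
χ² = 0.0111 + 0.0638 + 0.0053 = 0.0802 ≈ 0.080

0.080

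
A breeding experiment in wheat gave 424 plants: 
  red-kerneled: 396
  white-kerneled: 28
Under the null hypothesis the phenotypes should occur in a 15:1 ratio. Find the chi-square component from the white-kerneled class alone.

0.085

Total ratio parts = 16. Expected numbers out of 424:
  red-kerneled: 424 × 15/16 = 397.5
  white-kerneled: 424 × 1/16 = 26.5
Contribution of white-kerneled: (28 − 26.5)² / 26.5 = 0.0849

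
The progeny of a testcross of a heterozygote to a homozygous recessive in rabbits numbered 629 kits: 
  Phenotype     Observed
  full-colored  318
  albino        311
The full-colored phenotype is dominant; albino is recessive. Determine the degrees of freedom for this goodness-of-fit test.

1

A testcross of a heterozygote (Aa × aa) gives a 1:1 phenotypic ratio.
A goodness-of-fit test with 2 phenotype classes has df = 2 − 1 = 1.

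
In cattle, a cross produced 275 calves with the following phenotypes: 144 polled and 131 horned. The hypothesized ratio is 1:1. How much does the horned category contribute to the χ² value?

Total ratio parts = 2. Expected numbers out of 275:
  polled: 275 × 1/2 = 137.5
  horned: 275 × 1/2 = 137.5
Contribution of horned: (131 − 137.5)² / 137.5 = 0.3073

0.307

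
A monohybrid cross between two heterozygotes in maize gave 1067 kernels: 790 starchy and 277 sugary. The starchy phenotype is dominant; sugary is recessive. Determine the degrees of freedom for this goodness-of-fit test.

1

For a monohybrid cross between heterozygotes with complete dominance, the expected phenotypic ratio is 3:1.
A goodness-of-fit test with 2 phenotype classes has df = 2 − 1 = 1.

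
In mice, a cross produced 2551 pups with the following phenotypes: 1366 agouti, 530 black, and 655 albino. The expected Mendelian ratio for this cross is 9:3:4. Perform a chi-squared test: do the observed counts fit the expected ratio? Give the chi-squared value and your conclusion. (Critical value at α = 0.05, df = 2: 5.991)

The 9:3:4 ratio has 16 parts, so with N = 2551 the expected counts are:
  agouti: 2551 × 9/16 = 1434.9375
  black: 2551 × 3/16 = 478.3125
  albino: 2551 × 4/16 = 637.75
χ² = Σ (O − E)² / E
  agouti: (1366 − 1434.9375)² / 1434.9375 = 3.3119
  black: (530 − 478.3125)² / 478.3125 = 5.5855
  albino: (655 − 637.75)² / 637.75 = 0.4666
χ² = 3.3119 + 5.5855 + 0.4666 = 9.364
Degrees of freedom = 3 − 1 = 2; critical value at α = 0.05 is 5.991.
Since 9.364 > 5.991, we reject the null hypothesis — the data do not fit the 9:3:4 ratio.

9.364; not consistent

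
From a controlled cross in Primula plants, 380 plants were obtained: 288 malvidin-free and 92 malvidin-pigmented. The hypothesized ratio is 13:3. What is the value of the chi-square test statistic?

7.438

The 13:3 ratio has 16 parts, so with N = 380 the expected counts are:
  malvidin-free: 380 × 13/16 = 308.75
  malvidin-pigmented: 380 × 3/16 = 71.25
χ² = Σ (O − E)² / E
  malvidin-free: (288 − 308.75)² / 308.75 = 1.3945
  malvidin-pigmented: (92 − 71.25)² / 71.25 = 6.0430
χ² = 1.3945 + 6.0430 = 7.4375 ≈ 7.438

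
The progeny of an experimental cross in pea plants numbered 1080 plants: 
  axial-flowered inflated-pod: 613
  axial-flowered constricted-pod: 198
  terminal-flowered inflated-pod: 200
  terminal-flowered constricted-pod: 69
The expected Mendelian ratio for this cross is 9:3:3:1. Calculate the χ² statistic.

Expected counts for N = 1080 under a 9:3:3:1 ratio (total parts = 16):
  axial-flowered inflated-pod: 1080 × 9/16 = 607.5
  axial-flowered constricted-pod: 1080 × 3/16 = 202.5
  terminal-flowered inflated-pod: 1080 × 3/16 = 202.5
  terminal-flowered constricted-pod: 1080 × 1/16 = 67.5
χ² = Σ (O − E)² / E
  axial-flowered inflated-pod: (613 − 607.5)² / 607.5 = 0.0498
  axial-flowered constricted-pod: (198 − 202.5)² / 202.5 = 0.1000
  terminal-flowered inflated-pod: (200 − 202.5)² / 202.5 = 0.0309
  terminal-flowered constricted-pod: (69 − 67.5)² / 67.5 = 0.0333
χ² = 0.0498 + 0.1000 + 0.0309 + 0.0333 = 0.214

0.214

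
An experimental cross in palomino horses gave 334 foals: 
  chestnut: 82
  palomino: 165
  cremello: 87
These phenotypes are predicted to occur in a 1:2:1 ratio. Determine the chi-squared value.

0.198

Under the 1:2:1 hypothesis (Σ ratio = 4, N = 334):
  chestnut: 334 × 1/4 = 83.5
  palomino: 334 × 2/4 = 167
  cremello: 334 × 1/4 = 83.5
χ² = Σ (O − E)² / E
  chestnut: (82 − 83.5)² / 83.5 = 0.0269
  palomino: (165 − 167)² / 167 = 0.0240
  cremello: (87 − 83.5)² / 83.5 = 0.1467
χ² = 0.0269 + 0.0240 + 0.1467 = 0.1976 ≈ 0.198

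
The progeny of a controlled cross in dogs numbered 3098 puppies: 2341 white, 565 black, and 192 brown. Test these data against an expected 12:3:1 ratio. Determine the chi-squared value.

0.579

Total ratio parts = 16. Expected numbers out of 3098:
  white: 3098 × 12/16 = 2323.5
  black: 3098 × 3/16 = 580.875
  brown: 3098 × 1/16 = 193.625
χ² = Σ (O − E)² / E
  white: (2341 − 2323.5)² / 2323.5 = 0.1318
  black: (565 − 580.875)² / 580.875 = 0.4339
  brown: (192 − 193.625)² / 193.625 = 0.0136
χ² = 0.1318 + 0.4339 + 0.0136 = 0.5793 ≈ 0.579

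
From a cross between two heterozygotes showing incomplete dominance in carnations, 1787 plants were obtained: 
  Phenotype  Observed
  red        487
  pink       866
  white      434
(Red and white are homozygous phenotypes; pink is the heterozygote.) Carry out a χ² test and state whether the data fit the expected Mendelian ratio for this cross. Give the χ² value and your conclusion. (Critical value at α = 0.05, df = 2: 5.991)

With incomplete dominance, a heterozygote × heterozygote cross gives a 1:2:1 phenotypic ratio.
Total ratio parts = 4. Expected numbers out of 1787:
  red: 1787 × 1/4 = 446.75
  pink: 1787 × 2/4 = 893.5
  white: 1787 × 1/4 = 446.75
χ² = Σ (O − E)² / E
  red: (487 − 446.75)² / 446.75 = 3.6263
  pink: (866 − 893.5)² / 893.5 = 0.8464
  white: (434 − 446.75)² / 446.75 = 0.3639
χ² = 3.6263 + 0.8464 + 0.3639 = 4.8366 ≈ 4.837
Degrees of freedom = 3 − 1 = 2; critical value at α = 0.05 is 5.991.
Since 4.837 < 5.991, we fail to reject the null hypothesis — the data are consistent with the 1:2:1 ratio.

4.837; consistent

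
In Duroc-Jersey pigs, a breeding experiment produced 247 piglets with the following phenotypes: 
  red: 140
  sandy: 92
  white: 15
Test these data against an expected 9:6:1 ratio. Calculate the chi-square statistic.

The 9:6:1 ratio has 16 parts, so with N = 247 the expected counts are:
  red: 247 × 9/16 = 138.9375
  sandy: 247 × 6/16 = 92.625
  white: 247 × 1/16 = 15.4375
χ² = Σ (O − E)² / E
  red: (140 − 138.9375)² / 138.9375 = 0.0081
  sandy: (92 − 92.625)² / 92.625 = 0.0042
  white: (15 − 15.4375)² / 15.4375 = 0.0124
χ² = 0.0081 + 0.0042 + 0.0124 = 0.0247 ≈ 0.025

0.025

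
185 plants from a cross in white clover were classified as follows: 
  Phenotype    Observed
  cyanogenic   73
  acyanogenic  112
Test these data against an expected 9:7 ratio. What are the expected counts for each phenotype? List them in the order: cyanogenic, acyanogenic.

104.0625, 80.9375

Expected counts for N = 185 under a 9:7 ratio (total parts = 16):
  cyanogenic: 185 × 9/16 = 104.0625
  acyanogenic: 185 × 7/16 = 80.9375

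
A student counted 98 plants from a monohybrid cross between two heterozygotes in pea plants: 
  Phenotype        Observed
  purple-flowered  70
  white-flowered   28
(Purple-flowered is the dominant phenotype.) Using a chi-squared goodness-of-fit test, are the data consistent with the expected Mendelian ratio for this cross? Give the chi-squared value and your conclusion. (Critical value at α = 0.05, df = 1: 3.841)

For a monohybrid cross between heterozygotes with complete dominance, the expected phenotypic ratio is 3:1.
Total ratio parts = 4. Expected numbers out of 98:
  purple-flowered: 98 × 3/4 = 73.5
  white-flowered: 98 × 1/4 = 24.5
χ² = Σ (O − E)² / E
  purple-flowered: (70 − 73.5)² / 73.5 = 0.1667
  white-flowered: (28 − 24.5)² / 24.5 = 0.5000
χ² = 0.1667 + 0.5000 = 0.6667 ≈ 0.667
Degrees of freedom = 2 − 1 = 1; critical value at α = 0.05 is 3.841.
Since 0.667 < 3.841, we fail to reject the null hypothesis — the data are consistent with the 3:1 ratio.

0.667; consistent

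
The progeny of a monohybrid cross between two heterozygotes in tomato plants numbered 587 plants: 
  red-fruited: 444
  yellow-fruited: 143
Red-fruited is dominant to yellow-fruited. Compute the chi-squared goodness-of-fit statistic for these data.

0.128

For a monohybrid cross between heterozygotes with complete dominance, the expected phenotypic ratio is 3:1.
The 3:1 ratio has 4 parts, so with N = 587 the expected counts are:
  red-fruited: 587 × 3/4 = 440.25
  yellow-fruited: 587 × 1/4 = 146.75
χ² = Σ (O − E)² / E
  red-fruited: (444 − 440.25)² / 440.25 = 0.0319
  yellow-fruited: (143 − 146.75)² / 146.75 = 0.0958
χ² = 0.0319 + 0.0958 = 0.1277 ≈ 0.128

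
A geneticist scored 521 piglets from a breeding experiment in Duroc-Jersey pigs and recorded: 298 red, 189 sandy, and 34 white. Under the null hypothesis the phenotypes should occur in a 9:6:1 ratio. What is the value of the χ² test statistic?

Total ratio parts = 16. Expected numbers out of 521:
  red: 521 × 9/16 = 293.0625
  sandy: 521 × 6/16 = 195.375
  white: 521 × 1/16 = 32.5625
χ² = Σ (O − E)² / E
  red: (298 − 293.0625)² / 293.0625 = 0.0832
  sandy: (189 − 195.375)² / 195.375 = 0.2080
  white: (34 − 32.5625)² / 32.5625 = 0.0635
χ² = 0.0832 + 0.2080 + 0.0635 = 0.3547 ≈ 0.355

0.355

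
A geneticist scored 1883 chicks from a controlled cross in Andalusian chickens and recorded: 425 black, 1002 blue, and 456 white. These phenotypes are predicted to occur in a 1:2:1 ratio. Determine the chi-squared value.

Under the 1:2:1 hypothesis (Σ ratio = 4, N = 1883):
  black: 1883 × 1/4 = 470.75
  blue: 1883 × 2/4 = 941.5
  white: 1883 × 1/4 = 470.75
χ² = Σ (O − E)² / E
  black: (425 − 470.75)² / 470.75 = 4.4462
  blue: (1002 − 941.5)² / 941.5 = 3.8877
  white: (456 − 470.75)² / 470.75 = 0.4622
χ² = 4.4462 + 3.8877 + 0.4622 = 8.7961 ≈ 8.796

8.796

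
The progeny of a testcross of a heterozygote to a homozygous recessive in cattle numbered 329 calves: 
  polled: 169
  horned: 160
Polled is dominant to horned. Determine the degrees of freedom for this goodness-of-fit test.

1

A testcross of a heterozygote (Aa × aa) gives a 1:1 phenotypic ratio.
A goodness-of-fit test with 2 phenotype classes has df = 2 − 1 = 1.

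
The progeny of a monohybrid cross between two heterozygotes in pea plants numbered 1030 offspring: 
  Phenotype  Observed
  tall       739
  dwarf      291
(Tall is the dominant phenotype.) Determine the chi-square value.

5.811

For a monohybrid cross between heterozygotes with complete dominance, the expected phenotypic ratio is 3:1.
Total ratio parts = 4. Expected numbers out of 1030:
  tall: 1030 × 3/4 = 772.5
  dwarf: 1030 × 1/4 = 257.5
χ² = Σ (O − E)² / E
  tall: (739 − 772.5)² / 772.5 = 1.4528
  dwarf: (291 − 257.5)² / 257.5 = 4.3583
χ² = 1.4528 + 4.3583 = 5.8111 ≈ 5.811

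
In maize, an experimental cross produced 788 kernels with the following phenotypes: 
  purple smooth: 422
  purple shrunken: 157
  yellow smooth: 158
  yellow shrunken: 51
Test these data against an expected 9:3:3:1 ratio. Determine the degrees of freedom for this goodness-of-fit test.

3

A goodness-of-fit test with 4 phenotype classes has df = 4 − 1 = 3.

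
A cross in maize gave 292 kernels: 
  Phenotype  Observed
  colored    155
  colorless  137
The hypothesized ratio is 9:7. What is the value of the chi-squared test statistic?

1.191

Expected counts for N = 292 under a 9:7 ratio (total parts = 16):
  colored: 292 × 9/16 = 164.25
  colorless: 292 × 7/16 = 127.75
χ² = Σ (O − E)² / E
  colored: (155 − 164.25)² / 164.25 = 0.5209
  colorless: (137 − 127.75)² / 127.75 = 0.6698
χ² = 0.5209 + 0.6698 = 1.1907 ≈ 1.191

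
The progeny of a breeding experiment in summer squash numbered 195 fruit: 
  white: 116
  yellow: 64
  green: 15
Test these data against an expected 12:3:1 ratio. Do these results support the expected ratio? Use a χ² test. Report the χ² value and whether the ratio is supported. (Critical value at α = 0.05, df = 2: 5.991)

27.496; not consistent

Under the 12:3:1 hypothesis (Σ ratio = 16, N = 195):
  white: 195 × 12/16 = 146.25
  yellow: 195 × 3/16 = 36.5625
  green: 195 × 1/16 = 12.1875
χ² = Σ (O − E)² / E
  white: (116 − 146.25)² / 146.25 = 6.2568
  yellow: (64 − 36.5625)² / 36.5625 = 20.5899
  green: (15 − 12.1875)² / 12.1875 = 0.6490
χ² = 6.2568 + 20.5899 + 0.6490 = 27.4957 ≈ 27.496
Degrees of freedom = 3 − 1 = 2; critical value at α = 0.05 is 5.991.
Since 27.496 > 5.991, we reject the null hypothesis — the data do not fit the 12:3:1 ratio.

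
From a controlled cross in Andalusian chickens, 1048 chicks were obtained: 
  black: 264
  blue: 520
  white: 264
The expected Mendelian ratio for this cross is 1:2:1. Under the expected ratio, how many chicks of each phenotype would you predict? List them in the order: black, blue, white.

262, 524, 262

Under the 1:2:1 hypothesis (Σ ratio = 4, N = 1048):
  black: 1048 × 1/4 = 262
  blue: 1048 × 2/4 = 524
  white: 1048 × 1/4 = 262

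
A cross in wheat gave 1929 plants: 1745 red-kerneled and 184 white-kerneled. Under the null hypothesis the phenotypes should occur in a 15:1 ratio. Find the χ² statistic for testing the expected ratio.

The 15:1 ratio has 16 parts, so with N = 1929 the expected counts are:
  red-kerneled: 1929 × 15/16 = 1808.4375
  white-kerneled: 1929 × 1/16 = 120.5625
χ² = Σ (O − E)² / E
  red-kerneled: (1745 − 1808.4375)² / 1808.4375 = 2.2253
  white-kerneled: (184 − 120.5625)² / 120.5625 = 33.3795
χ² = 2.2253 + 33.3795 = 35.6048 ≈ 35.605

35.605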